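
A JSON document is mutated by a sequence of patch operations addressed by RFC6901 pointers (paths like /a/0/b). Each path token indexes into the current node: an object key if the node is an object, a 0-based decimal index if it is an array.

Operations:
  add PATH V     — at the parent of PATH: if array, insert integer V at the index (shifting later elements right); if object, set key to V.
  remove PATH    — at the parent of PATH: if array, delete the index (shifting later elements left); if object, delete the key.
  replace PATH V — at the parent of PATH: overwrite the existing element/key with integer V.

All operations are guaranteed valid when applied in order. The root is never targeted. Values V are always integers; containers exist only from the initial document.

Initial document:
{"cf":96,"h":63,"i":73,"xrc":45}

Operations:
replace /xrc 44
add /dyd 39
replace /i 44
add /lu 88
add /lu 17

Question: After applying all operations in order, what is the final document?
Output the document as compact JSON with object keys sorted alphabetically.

After op 1 (replace /xrc 44): {"cf":96,"h":63,"i":73,"xrc":44}
After op 2 (add /dyd 39): {"cf":96,"dyd":39,"h":63,"i":73,"xrc":44}
After op 3 (replace /i 44): {"cf":96,"dyd":39,"h":63,"i":44,"xrc":44}
After op 4 (add /lu 88): {"cf":96,"dyd":39,"h":63,"i":44,"lu":88,"xrc":44}
After op 5 (add /lu 17): {"cf":96,"dyd":39,"h":63,"i":44,"lu":17,"xrc":44}

Answer: {"cf":96,"dyd":39,"h":63,"i":44,"lu":17,"xrc":44}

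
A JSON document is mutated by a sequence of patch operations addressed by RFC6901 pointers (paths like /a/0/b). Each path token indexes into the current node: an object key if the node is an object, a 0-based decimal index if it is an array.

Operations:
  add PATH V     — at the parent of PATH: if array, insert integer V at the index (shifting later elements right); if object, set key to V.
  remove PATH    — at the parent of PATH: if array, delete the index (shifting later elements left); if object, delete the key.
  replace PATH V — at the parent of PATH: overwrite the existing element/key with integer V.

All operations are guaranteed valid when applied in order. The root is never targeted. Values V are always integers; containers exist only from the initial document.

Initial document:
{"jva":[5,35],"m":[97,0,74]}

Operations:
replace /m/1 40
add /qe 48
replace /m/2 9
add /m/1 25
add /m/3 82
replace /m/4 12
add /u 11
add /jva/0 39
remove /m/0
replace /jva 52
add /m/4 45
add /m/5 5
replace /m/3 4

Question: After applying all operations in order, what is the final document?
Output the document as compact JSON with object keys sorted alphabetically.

After op 1 (replace /m/1 40): {"jva":[5,35],"m":[97,40,74]}
After op 2 (add /qe 48): {"jva":[5,35],"m":[97,40,74],"qe":48}
After op 3 (replace /m/2 9): {"jva":[5,35],"m":[97,40,9],"qe":48}
After op 4 (add /m/1 25): {"jva":[5,35],"m":[97,25,40,9],"qe":48}
After op 5 (add /m/3 82): {"jva":[5,35],"m":[97,25,40,82,9],"qe":48}
After op 6 (replace /m/4 12): {"jva":[5,35],"m":[97,25,40,82,12],"qe":48}
After op 7 (add /u 11): {"jva":[5,35],"m":[97,25,40,82,12],"qe":48,"u":11}
After op 8 (add /jva/0 39): {"jva":[39,5,35],"m":[97,25,40,82,12],"qe":48,"u":11}
After op 9 (remove /m/0): {"jva":[39,5,35],"m":[25,40,82,12],"qe":48,"u":11}
After op 10 (replace /jva 52): {"jva":52,"m":[25,40,82,12],"qe":48,"u":11}
After op 11 (add /m/4 45): {"jva":52,"m":[25,40,82,12,45],"qe":48,"u":11}
After op 12 (add /m/5 5): {"jva":52,"m":[25,40,82,12,45,5],"qe":48,"u":11}
After op 13 (replace /m/3 4): {"jva":52,"m":[25,40,82,4,45,5],"qe":48,"u":11}

Answer: {"jva":52,"m":[25,40,82,4,45,5],"qe":48,"u":11}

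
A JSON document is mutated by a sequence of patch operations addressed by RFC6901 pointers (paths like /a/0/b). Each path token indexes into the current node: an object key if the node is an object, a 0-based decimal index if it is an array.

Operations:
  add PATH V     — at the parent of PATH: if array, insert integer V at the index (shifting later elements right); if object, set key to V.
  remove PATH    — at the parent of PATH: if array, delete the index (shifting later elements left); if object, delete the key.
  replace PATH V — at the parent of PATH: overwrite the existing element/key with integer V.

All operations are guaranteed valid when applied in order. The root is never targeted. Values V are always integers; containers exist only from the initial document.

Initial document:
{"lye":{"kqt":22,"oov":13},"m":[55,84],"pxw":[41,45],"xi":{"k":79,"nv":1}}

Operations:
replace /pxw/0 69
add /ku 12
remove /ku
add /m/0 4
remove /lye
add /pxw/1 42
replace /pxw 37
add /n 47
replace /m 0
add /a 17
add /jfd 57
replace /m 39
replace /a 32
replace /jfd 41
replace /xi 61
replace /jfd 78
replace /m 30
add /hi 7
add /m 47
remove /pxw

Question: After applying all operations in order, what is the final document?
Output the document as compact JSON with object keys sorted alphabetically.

Answer: {"a":32,"hi":7,"jfd":78,"m":47,"n":47,"xi":61}

Derivation:
After op 1 (replace /pxw/0 69): {"lye":{"kqt":22,"oov":13},"m":[55,84],"pxw":[69,45],"xi":{"k":79,"nv":1}}
After op 2 (add /ku 12): {"ku":12,"lye":{"kqt":22,"oov":13},"m":[55,84],"pxw":[69,45],"xi":{"k":79,"nv":1}}
After op 3 (remove /ku): {"lye":{"kqt":22,"oov":13},"m":[55,84],"pxw":[69,45],"xi":{"k":79,"nv":1}}
After op 4 (add /m/0 4): {"lye":{"kqt":22,"oov":13},"m":[4,55,84],"pxw":[69,45],"xi":{"k":79,"nv":1}}
After op 5 (remove /lye): {"m":[4,55,84],"pxw":[69,45],"xi":{"k":79,"nv":1}}
After op 6 (add /pxw/1 42): {"m":[4,55,84],"pxw":[69,42,45],"xi":{"k":79,"nv":1}}
After op 7 (replace /pxw 37): {"m":[4,55,84],"pxw":37,"xi":{"k":79,"nv":1}}
After op 8 (add /n 47): {"m":[4,55,84],"n":47,"pxw":37,"xi":{"k":79,"nv":1}}
After op 9 (replace /m 0): {"m":0,"n":47,"pxw":37,"xi":{"k":79,"nv":1}}
After op 10 (add /a 17): {"a":17,"m":0,"n":47,"pxw":37,"xi":{"k":79,"nv":1}}
After op 11 (add /jfd 57): {"a":17,"jfd":57,"m":0,"n":47,"pxw":37,"xi":{"k":79,"nv":1}}
After op 12 (replace /m 39): {"a":17,"jfd":57,"m":39,"n":47,"pxw":37,"xi":{"k":79,"nv":1}}
After op 13 (replace /a 32): {"a":32,"jfd":57,"m":39,"n":47,"pxw":37,"xi":{"k":79,"nv":1}}
After op 14 (replace /jfd 41): {"a":32,"jfd":41,"m":39,"n":47,"pxw":37,"xi":{"k":79,"nv":1}}
After op 15 (replace /xi 61): {"a":32,"jfd":41,"m":39,"n":47,"pxw":37,"xi":61}
After op 16 (replace /jfd 78): {"a":32,"jfd":78,"m":39,"n":47,"pxw":37,"xi":61}
After op 17 (replace /m 30): {"a":32,"jfd":78,"m":30,"n":47,"pxw":37,"xi":61}
After op 18 (add /hi 7): {"a":32,"hi":7,"jfd":78,"m":30,"n":47,"pxw":37,"xi":61}
After op 19 (add /m 47): {"a":32,"hi":7,"jfd":78,"m":47,"n":47,"pxw":37,"xi":61}
After op 20 (remove /pxw): {"a":32,"hi":7,"jfd":78,"m":47,"n":47,"xi":61}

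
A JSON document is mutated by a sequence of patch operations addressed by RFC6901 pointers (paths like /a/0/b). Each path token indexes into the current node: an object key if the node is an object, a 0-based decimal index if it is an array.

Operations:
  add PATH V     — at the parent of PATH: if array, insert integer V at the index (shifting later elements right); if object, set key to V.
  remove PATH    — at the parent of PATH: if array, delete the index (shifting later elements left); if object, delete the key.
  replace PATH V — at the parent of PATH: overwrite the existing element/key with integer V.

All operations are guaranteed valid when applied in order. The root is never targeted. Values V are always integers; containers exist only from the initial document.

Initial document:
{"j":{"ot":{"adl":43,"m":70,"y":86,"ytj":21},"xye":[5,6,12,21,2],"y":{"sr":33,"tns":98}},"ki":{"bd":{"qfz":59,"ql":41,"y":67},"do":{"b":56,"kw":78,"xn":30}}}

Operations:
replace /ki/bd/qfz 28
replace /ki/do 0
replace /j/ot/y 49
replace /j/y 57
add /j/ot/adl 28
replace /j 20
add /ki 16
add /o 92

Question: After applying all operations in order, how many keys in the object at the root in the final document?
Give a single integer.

After op 1 (replace /ki/bd/qfz 28): {"j":{"ot":{"adl":43,"m":70,"y":86,"ytj":21},"xye":[5,6,12,21,2],"y":{"sr":33,"tns":98}},"ki":{"bd":{"qfz":28,"ql":41,"y":67},"do":{"b":56,"kw":78,"xn":30}}}
After op 2 (replace /ki/do 0): {"j":{"ot":{"adl":43,"m":70,"y":86,"ytj":21},"xye":[5,6,12,21,2],"y":{"sr":33,"tns":98}},"ki":{"bd":{"qfz":28,"ql":41,"y":67},"do":0}}
After op 3 (replace /j/ot/y 49): {"j":{"ot":{"adl":43,"m":70,"y":49,"ytj":21},"xye":[5,6,12,21,2],"y":{"sr":33,"tns":98}},"ki":{"bd":{"qfz":28,"ql":41,"y":67},"do":0}}
After op 4 (replace /j/y 57): {"j":{"ot":{"adl":43,"m":70,"y":49,"ytj":21},"xye":[5,6,12,21,2],"y":57},"ki":{"bd":{"qfz":28,"ql":41,"y":67},"do":0}}
After op 5 (add /j/ot/adl 28): {"j":{"ot":{"adl":28,"m":70,"y":49,"ytj":21},"xye":[5,6,12,21,2],"y":57},"ki":{"bd":{"qfz":28,"ql":41,"y":67},"do":0}}
After op 6 (replace /j 20): {"j":20,"ki":{"bd":{"qfz":28,"ql":41,"y":67},"do":0}}
After op 7 (add /ki 16): {"j":20,"ki":16}
After op 8 (add /o 92): {"j":20,"ki":16,"o":92}
Size at the root: 3

Answer: 3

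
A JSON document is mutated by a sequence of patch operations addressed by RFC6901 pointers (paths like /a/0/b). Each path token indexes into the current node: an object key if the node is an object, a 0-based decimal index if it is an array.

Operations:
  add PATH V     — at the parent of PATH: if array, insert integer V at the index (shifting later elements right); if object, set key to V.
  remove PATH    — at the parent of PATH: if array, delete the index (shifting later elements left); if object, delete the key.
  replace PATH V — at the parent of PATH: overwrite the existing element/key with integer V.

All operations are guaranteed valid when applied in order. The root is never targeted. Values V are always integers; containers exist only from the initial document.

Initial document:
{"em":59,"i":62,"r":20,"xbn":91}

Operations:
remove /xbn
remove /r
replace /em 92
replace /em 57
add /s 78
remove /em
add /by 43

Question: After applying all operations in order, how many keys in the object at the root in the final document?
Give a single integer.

Answer: 3

Derivation:
After op 1 (remove /xbn): {"em":59,"i":62,"r":20}
After op 2 (remove /r): {"em":59,"i":62}
After op 3 (replace /em 92): {"em":92,"i":62}
After op 4 (replace /em 57): {"em":57,"i":62}
After op 5 (add /s 78): {"em":57,"i":62,"s":78}
After op 6 (remove /em): {"i":62,"s":78}
After op 7 (add /by 43): {"by":43,"i":62,"s":78}
Size at the root: 3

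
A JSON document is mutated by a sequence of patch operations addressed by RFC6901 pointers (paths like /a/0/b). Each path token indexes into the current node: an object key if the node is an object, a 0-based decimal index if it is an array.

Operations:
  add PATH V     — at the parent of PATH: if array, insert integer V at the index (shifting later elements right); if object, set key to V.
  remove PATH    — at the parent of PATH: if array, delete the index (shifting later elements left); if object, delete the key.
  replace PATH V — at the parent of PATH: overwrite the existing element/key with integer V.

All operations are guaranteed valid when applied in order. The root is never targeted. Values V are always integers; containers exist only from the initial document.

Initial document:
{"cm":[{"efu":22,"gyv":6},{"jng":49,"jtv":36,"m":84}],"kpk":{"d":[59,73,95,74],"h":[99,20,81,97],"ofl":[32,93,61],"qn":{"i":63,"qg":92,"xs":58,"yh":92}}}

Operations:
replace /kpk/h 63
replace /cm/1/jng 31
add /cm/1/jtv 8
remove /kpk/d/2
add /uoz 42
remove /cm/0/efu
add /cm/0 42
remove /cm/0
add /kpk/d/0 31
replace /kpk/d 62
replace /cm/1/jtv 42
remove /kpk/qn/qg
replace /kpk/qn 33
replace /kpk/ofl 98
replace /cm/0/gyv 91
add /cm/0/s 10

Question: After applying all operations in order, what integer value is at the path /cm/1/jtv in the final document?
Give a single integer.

After op 1 (replace /kpk/h 63): {"cm":[{"efu":22,"gyv":6},{"jng":49,"jtv":36,"m":84}],"kpk":{"d":[59,73,95,74],"h":63,"ofl":[32,93,61],"qn":{"i":63,"qg":92,"xs":58,"yh":92}}}
After op 2 (replace /cm/1/jng 31): {"cm":[{"efu":22,"gyv":6},{"jng":31,"jtv":36,"m":84}],"kpk":{"d":[59,73,95,74],"h":63,"ofl":[32,93,61],"qn":{"i":63,"qg":92,"xs":58,"yh":92}}}
After op 3 (add /cm/1/jtv 8): {"cm":[{"efu":22,"gyv":6},{"jng":31,"jtv":8,"m":84}],"kpk":{"d":[59,73,95,74],"h":63,"ofl":[32,93,61],"qn":{"i":63,"qg":92,"xs":58,"yh":92}}}
After op 4 (remove /kpk/d/2): {"cm":[{"efu":22,"gyv":6},{"jng":31,"jtv":8,"m":84}],"kpk":{"d":[59,73,74],"h":63,"ofl":[32,93,61],"qn":{"i":63,"qg":92,"xs":58,"yh":92}}}
After op 5 (add /uoz 42): {"cm":[{"efu":22,"gyv":6},{"jng":31,"jtv":8,"m":84}],"kpk":{"d":[59,73,74],"h":63,"ofl":[32,93,61],"qn":{"i":63,"qg":92,"xs":58,"yh":92}},"uoz":42}
After op 6 (remove /cm/0/efu): {"cm":[{"gyv":6},{"jng":31,"jtv":8,"m":84}],"kpk":{"d":[59,73,74],"h":63,"ofl":[32,93,61],"qn":{"i":63,"qg":92,"xs":58,"yh":92}},"uoz":42}
After op 7 (add /cm/0 42): {"cm":[42,{"gyv":6},{"jng":31,"jtv":8,"m":84}],"kpk":{"d":[59,73,74],"h":63,"ofl":[32,93,61],"qn":{"i":63,"qg":92,"xs":58,"yh":92}},"uoz":42}
After op 8 (remove /cm/0): {"cm":[{"gyv":6},{"jng":31,"jtv":8,"m":84}],"kpk":{"d":[59,73,74],"h":63,"ofl":[32,93,61],"qn":{"i":63,"qg":92,"xs":58,"yh":92}},"uoz":42}
After op 9 (add /kpk/d/0 31): {"cm":[{"gyv":6},{"jng":31,"jtv":8,"m":84}],"kpk":{"d":[31,59,73,74],"h":63,"ofl":[32,93,61],"qn":{"i":63,"qg":92,"xs":58,"yh":92}},"uoz":42}
After op 10 (replace /kpk/d 62): {"cm":[{"gyv":6},{"jng":31,"jtv":8,"m":84}],"kpk":{"d":62,"h":63,"ofl":[32,93,61],"qn":{"i":63,"qg":92,"xs":58,"yh":92}},"uoz":42}
After op 11 (replace /cm/1/jtv 42): {"cm":[{"gyv":6},{"jng":31,"jtv":42,"m":84}],"kpk":{"d":62,"h":63,"ofl":[32,93,61],"qn":{"i":63,"qg":92,"xs":58,"yh":92}},"uoz":42}
After op 12 (remove /kpk/qn/qg): {"cm":[{"gyv":6},{"jng":31,"jtv":42,"m":84}],"kpk":{"d":62,"h":63,"ofl":[32,93,61],"qn":{"i":63,"xs":58,"yh":92}},"uoz":42}
After op 13 (replace /kpk/qn 33): {"cm":[{"gyv":6},{"jng":31,"jtv":42,"m":84}],"kpk":{"d":62,"h":63,"ofl":[32,93,61],"qn":33},"uoz":42}
After op 14 (replace /kpk/ofl 98): {"cm":[{"gyv":6},{"jng":31,"jtv":42,"m":84}],"kpk":{"d":62,"h":63,"ofl":98,"qn":33},"uoz":42}
After op 15 (replace /cm/0/gyv 91): {"cm":[{"gyv":91},{"jng":31,"jtv":42,"m":84}],"kpk":{"d":62,"h":63,"ofl":98,"qn":33},"uoz":42}
After op 16 (add /cm/0/s 10): {"cm":[{"gyv":91,"s":10},{"jng":31,"jtv":42,"m":84}],"kpk":{"d":62,"h":63,"ofl":98,"qn":33},"uoz":42}
Value at /cm/1/jtv: 42

Answer: 42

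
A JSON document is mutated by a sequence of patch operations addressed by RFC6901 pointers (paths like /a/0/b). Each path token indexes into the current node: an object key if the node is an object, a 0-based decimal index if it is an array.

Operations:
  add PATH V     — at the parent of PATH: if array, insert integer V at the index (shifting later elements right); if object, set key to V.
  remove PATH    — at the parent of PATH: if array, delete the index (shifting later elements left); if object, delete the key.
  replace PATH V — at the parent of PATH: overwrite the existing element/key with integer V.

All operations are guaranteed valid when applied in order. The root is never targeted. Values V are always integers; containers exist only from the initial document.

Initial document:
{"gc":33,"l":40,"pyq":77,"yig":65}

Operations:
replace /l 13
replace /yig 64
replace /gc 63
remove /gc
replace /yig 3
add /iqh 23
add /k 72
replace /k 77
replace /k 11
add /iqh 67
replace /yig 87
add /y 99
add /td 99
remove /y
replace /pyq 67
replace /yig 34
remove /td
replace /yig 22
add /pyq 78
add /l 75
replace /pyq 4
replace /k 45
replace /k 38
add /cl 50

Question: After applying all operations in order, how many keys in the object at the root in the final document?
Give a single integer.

Answer: 6

Derivation:
After op 1 (replace /l 13): {"gc":33,"l":13,"pyq":77,"yig":65}
After op 2 (replace /yig 64): {"gc":33,"l":13,"pyq":77,"yig":64}
After op 3 (replace /gc 63): {"gc":63,"l":13,"pyq":77,"yig":64}
After op 4 (remove /gc): {"l":13,"pyq":77,"yig":64}
After op 5 (replace /yig 3): {"l":13,"pyq":77,"yig":3}
After op 6 (add /iqh 23): {"iqh":23,"l":13,"pyq":77,"yig":3}
After op 7 (add /k 72): {"iqh":23,"k":72,"l":13,"pyq":77,"yig":3}
After op 8 (replace /k 77): {"iqh":23,"k":77,"l":13,"pyq":77,"yig":3}
After op 9 (replace /k 11): {"iqh":23,"k":11,"l":13,"pyq":77,"yig":3}
After op 10 (add /iqh 67): {"iqh":67,"k":11,"l":13,"pyq":77,"yig":3}
After op 11 (replace /yig 87): {"iqh":67,"k":11,"l":13,"pyq":77,"yig":87}
After op 12 (add /y 99): {"iqh":67,"k":11,"l":13,"pyq":77,"y":99,"yig":87}
After op 13 (add /td 99): {"iqh":67,"k":11,"l":13,"pyq":77,"td":99,"y":99,"yig":87}
After op 14 (remove /y): {"iqh":67,"k":11,"l":13,"pyq":77,"td":99,"yig":87}
After op 15 (replace /pyq 67): {"iqh":67,"k":11,"l":13,"pyq":67,"td":99,"yig":87}
After op 16 (replace /yig 34): {"iqh":67,"k":11,"l":13,"pyq":67,"td":99,"yig":34}
After op 17 (remove /td): {"iqh":67,"k":11,"l":13,"pyq":67,"yig":34}
After op 18 (replace /yig 22): {"iqh":67,"k":11,"l":13,"pyq":67,"yig":22}
After op 19 (add /pyq 78): {"iqh":67,"k":11,"l":13,"pyq":78,"yig":22}
After op 20 (add /l 75): {"iqh":67,"k":11,"l":75,"pyq":78,"yig":22}
After op 21 (replace /pyq 4): {"iqh":67,"k":11,"l":75,"pyq":4,"yig":22}
After op 22 (replace /k 45): {"iqh":67,"k":45,"l":75,"pyq":4,"yig":22}
After op 23 (replace /k 38): {"iqh":67,"k":38,"l":75,"pyq":4,"yig":22}
After op 24 (add /cl 50): {"cl":50,"iqh":67,"k":38,"l":75,"pyq":4,"yig":22}
Size at the root: 6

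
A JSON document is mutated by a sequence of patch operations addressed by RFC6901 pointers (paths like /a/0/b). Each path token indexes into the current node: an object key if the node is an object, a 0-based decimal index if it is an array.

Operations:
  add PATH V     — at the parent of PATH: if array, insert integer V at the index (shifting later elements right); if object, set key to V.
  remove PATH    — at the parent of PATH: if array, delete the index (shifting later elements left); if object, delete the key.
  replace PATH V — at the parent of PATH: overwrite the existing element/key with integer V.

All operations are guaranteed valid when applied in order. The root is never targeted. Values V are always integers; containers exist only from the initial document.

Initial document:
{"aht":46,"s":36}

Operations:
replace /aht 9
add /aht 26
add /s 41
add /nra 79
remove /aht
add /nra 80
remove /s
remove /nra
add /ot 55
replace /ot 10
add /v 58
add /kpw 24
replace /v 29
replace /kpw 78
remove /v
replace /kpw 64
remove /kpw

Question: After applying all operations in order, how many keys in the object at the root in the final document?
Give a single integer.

Answer: 1

Derivation:
After op 1 (replace /aht 9): {"aht":9,"s":36}
After op 2 (add /aht 26): {"aht":26,"s":36}
After op 3 (add /s 41): {"aht":26,"s":41}
After op 4 (add /nra 79): {"aht":26,"nra":79,"s":41}
After op 5 (remove /aht): {"nra":79,"s":41}
After op 6 (add /nra 80): {"nra":80,"s":41}
After op 7 (remove /s): {"nra":80}
After op 8 (remove /nra): {}
After op 9 (add /ot 55): {"ot":55}
After op 10 (replace /ot 10): {"ot":10}
After op 11 (add /v 58): {"ot":10,"v":58}
After op 12 (add /kpw 24): {"kpw":24,"ot":10,"v":58}
After op 13 (replace /v 29): {"kpw":24,"ot":10,"v":29}
After op 14 (replace /kpw 78): {"kpw":78,"ot":10,"v":29}
After op 15 (remove /v): {"kpw":78,"ot":10}
After op 16 (replace /kpw 64): {"kpw":64,"ot":10}
After op 17 (remove /kpw): {"ot":10}
Size at the root: 1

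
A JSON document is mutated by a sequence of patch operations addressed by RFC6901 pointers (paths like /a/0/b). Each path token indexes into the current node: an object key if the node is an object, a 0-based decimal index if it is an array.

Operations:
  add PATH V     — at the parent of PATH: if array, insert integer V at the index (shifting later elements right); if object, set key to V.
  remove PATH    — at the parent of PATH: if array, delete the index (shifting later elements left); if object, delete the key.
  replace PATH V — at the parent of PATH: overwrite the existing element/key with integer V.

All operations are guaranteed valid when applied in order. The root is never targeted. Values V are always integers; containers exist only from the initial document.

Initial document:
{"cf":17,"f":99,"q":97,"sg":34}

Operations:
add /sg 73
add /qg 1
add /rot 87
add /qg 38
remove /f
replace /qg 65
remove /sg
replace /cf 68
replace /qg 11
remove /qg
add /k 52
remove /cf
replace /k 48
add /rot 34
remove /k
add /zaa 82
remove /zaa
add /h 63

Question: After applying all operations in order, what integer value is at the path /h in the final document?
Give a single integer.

Answer: 63

Derivation:
After op 1 (add /sg 73): {"cf":17,"f":99,"q":97,"sg":73}
After op 2 (add /qg 1): {"cf":17,"f":99,"q":97,"qg":1,"sg":73}
After op 3 (add /rot 87): {"cf":17,"f":99,"q":97,"qg":1,"rot":87,"sg":73}
After op 4 (add /qg 38): {"cf":17,"f":99,"q":97,"qg":38,"rot":87,"sg":73}
After op 5 (remove /f): {"cf":17,"q":97,"qg":38,"rot":87,"sg":73}
After op 6 (replace /qg 65): {"cf":17,"q":97,"qg":65,"rot":87,"sg":73}
After op 7 (remove /sg): {"cf":17,"q":97,"qg":65,"rot":87}
After op 8 (replace /cf 68): {"cf":68,"q":97,"qg":65,"rot":87}
After op 9 (replace /qg 11): {"cf":68,"q":97,"qg":11,"rot":87}
After op 10 (remove /qg): {"cf":68,"q":97,"rot":87}
After op 11 (add /k 52): {"cf":68,"k":52,"q":97,"rot":87}
After op 12 (remove /cf): {"k":52,"q":97,"rot":87}
After op 13 (replace /k 48): {"k":48,"q":97,"rot":87}
After op 14 (add /rot 34): {"k":48,"q":97,"rot":34}
After op 15 (remove /k): {"q":97,"rot":34}
After op 16 (add /zaa 82): {"q":97,"rot":34,"zaa":82}
After op 17 (remove /zaa): {"q":97,"rot":34}
After op 18 (add /h 63): {"h":63,"q":97,"rot":34}
Value at /h: 63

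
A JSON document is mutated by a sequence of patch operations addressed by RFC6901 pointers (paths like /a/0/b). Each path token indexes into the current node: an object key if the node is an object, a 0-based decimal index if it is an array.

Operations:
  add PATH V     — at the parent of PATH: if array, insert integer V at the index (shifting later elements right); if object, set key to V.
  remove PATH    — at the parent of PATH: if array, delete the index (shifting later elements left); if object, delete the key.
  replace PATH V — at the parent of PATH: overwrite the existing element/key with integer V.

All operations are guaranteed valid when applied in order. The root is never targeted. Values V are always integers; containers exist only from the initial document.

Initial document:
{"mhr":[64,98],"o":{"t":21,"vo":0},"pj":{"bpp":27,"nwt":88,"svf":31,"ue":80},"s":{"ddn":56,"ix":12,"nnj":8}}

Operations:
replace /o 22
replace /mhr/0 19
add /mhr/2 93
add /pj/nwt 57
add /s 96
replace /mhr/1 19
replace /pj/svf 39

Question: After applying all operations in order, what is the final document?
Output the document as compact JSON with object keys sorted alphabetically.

Answer: {"mhr":[19,19,93],"o":22,"pj":{"bpp":27,"nwt":57,"svf":39,"ue":80},"s":96}

Derivation:
After op 1 (replace /o 22): {"mhr":[64,98],"o":22,"pj":{"bpp":27,"nwt":88,"svf":31,"ue":80},"s":{"ddn":56,"ix":12,"nnj":8}}
After op 2 (replace /mhr/0 19): {"mhr":[19,98],"o":22,"pj":{"bpp":27,"nwt":88,"svf":31,"ue":80},"s":{"ddn":56,"ix":12,"nnj":8}}
After op 3 (add /mhr/2 93): {"mhr":[19,98,93],"o":22,"pj":{"bpp":27,"nwt":88,"svf":31,"ue":80},"s":{"ddn":56,"ix":12,"nnj":8}}
After op 4 (add /pj/nwt 57): {"mhr":[19,98,93],"o":22,"pj":{"bpp":27,"nwt":57,"svf":31,"ue":80},"s":{"ddn":56,"ix":12,"nnj":8}}
After op 5 (add /s 96): {"mhr":[19,98,93],"o":22,"pj":{"bpp":27,"nwt":57,"svf":31,"ue":80},"s":96}
After op 6 (replace /mhr/1 19): {"mhr":[19,19,93],"o":22,"pj":{"bpp":27,"nwt":57,"svf":31,"ue":80},"s":96}
After op 7 (replace /pj/svf 39): {"mhr":[19,19,93],"o":22,"pj":{"bpp":27,"nwt":57,"svf":39,"ue":80},"s":96}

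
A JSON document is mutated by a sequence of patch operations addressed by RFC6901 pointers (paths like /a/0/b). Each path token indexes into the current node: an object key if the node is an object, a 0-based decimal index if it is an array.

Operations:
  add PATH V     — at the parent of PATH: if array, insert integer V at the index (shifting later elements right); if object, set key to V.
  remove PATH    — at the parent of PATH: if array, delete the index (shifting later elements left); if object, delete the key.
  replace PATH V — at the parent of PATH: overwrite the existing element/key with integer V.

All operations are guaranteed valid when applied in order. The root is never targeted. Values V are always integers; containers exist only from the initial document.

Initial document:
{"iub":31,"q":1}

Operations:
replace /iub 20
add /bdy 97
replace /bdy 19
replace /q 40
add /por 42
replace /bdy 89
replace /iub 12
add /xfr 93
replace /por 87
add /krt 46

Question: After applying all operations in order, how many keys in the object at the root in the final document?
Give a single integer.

Answer: 6

Derivation:
After op 1 (replace /iub 20): {"iub":20,"q":1}
After op 2 (add /bdy 97): {"bdy":97,"iub":20,"q":1}
After op 3 (replace /bdy 19): {"bdy":19,"iub":20,"q":1}
After op 4 (replace /q 40): {"bdy":19,"iub":20,"q":40}
After op 5 (add /por 42): {"bdy":19,"iub":20,"por":42,"q":40}
After op 6 (replace /bdy 89): {"bdy":89,"iub":20,"por":42,"q":40}
After op 7 (replace /iub 12): {"bdy":89,"iub":12,"por":42,"q":40}
After op 8 (add /xfr 93): {"bdy":89,"iub":12,"por":42,"q":40,"xfr":93}
After op 9 (replace /por 87): {"bdy":89,"iub":12,"por":87,"q":40,"xfr":93}
After op 10 (add /krt 46): {"bdy":89,"iub":12,"krt":46,"por":87,"q":40,"xfr":93}
Size at the root: 6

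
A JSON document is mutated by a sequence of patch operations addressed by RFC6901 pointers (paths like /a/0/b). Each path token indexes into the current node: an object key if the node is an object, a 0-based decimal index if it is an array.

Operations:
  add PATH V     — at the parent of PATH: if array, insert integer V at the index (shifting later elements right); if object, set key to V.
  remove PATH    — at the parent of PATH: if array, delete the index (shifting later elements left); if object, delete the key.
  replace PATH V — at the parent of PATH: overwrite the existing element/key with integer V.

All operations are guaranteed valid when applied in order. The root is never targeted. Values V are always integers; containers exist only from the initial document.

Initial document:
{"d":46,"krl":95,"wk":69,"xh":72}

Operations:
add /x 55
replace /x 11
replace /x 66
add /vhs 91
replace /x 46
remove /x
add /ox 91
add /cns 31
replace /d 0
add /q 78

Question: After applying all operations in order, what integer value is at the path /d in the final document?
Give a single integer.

After op 1 (add /x 55): {"d":46,"krl":95,"wk":69,"x":55,"xh":72}
After op 2 (replace /x 11): {"d":46,"krl":95,"wk":69,"x":11,"xh":72}
After op 3 (replace /x 66): {"d":46,"krl":95,"wk":69,"x":66,"xh":72}
After op 4 (add /vhs 91): {"d":46,"krl":95,"vhs":91,"wk":69,"x":66,"xh":72}
After op 5 (replace /x 46): {"d":46,"krl":95,"vhs":91,"wk":69,"x":46,"xh":72}
After op 6 (remove /x): {"d":46,"krl":95,"vhs":91,"wk":69,"xh":72}
After op 7 (add /ox 91): {"d":46,"krl":95,"ox":91,"vhs":91,"wk":69,"xh":72}
After op 8 (add /cns 31): {"cns":31,"d":46,"krl":95,"ox":91,"vhs":91,"wk":69,"xh":72}
After op 9 (replace /d 0): {"cns":31,"d":0,"krl":95,"ox":91,"vhs":91,"wk":69,"xh":72}
After op 10 (add /q 78): {"cns":31,"d":0,"krl":95,"ox":91,"q":78,"vhs":91,"wk":69,"xh":72}
Value at /d: 0

Answer: 0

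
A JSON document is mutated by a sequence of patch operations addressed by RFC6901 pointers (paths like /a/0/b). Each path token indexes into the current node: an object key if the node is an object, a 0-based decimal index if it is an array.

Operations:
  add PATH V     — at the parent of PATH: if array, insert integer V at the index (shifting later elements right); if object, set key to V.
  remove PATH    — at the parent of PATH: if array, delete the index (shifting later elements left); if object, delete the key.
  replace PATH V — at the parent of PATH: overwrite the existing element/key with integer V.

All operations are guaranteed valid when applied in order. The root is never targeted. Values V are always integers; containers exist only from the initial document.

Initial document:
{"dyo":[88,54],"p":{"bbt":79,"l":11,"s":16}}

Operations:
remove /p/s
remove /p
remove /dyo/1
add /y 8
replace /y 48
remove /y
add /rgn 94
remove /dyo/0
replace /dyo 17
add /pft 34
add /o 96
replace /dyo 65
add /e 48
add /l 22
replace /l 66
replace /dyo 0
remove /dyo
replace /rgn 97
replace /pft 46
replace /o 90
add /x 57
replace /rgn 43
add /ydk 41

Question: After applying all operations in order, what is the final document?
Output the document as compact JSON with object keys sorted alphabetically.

Answer: {"e":48,"l":66,"o":90,"pft":46,"rgn":43,"x":57,"ydk":41}

Derivation:
After op 1 (remove /p/s): {"dyo":[88,54],"p":{"bbt":79,"l":11}}
After op 2 (remove /p): {"dyo":[88,54]}
After op 3 (remove /dyo/1): {"dyo":[88]}
After op 4 (add /y 8): {"dyo":[88],"y":8}
After op 5 (replace /y 48): {"dyo":[88],"y":48}
After op 6 (remove /y): {"dyo":[88]}
After op 7 (add /rgn 94): {"dyo":[88],"rgn":94}
After op 8 (remove /dyo/0): {"dyo":[],"rgn":94}
After op 9 (replace /dyo 17): {"dyo":17,"rgn":94}
After op 10 (add /pft 34): {"dyo":17,"pft":34,"rgn":94}
After op 11 (add /o 96): {"dyo":17,"o":96,"pft":34,"rgn":94}
After op 12 (replace /dyo 65): {"dyo":65,"o":96,"pft":34,"rgn":94}
After op 13 (add /e 48): {"dyo":65,"e":48,"o":96,"pft":34,"rgn":94}
After op 14 (add /l 22): {"dyo":65,"e":48,"l":22,"o":96,"pft":34,"rgn":94}
After op 15 (replace /l 66): {"dyo":65,"e":48,"l":66,"o":96,"pft":34,"rgn":94}
After op 16 (replace /dyo 0): {"dyo":0,"e":48,"l":66,"o":96,"pft":34,"rgn":94}
After op 17 (remove /dyo): {"e":48,"l":66,"o":96,"pft":34,"rgn":94}
After op 18 (replace /rgn 97): {"e":48,"l":66,"o":96,"pft":34,"rgn":97}
After op 19 (replace /pft 46): {"e":48,"l":66,"o":96,"pft":46,"rgn":97}
After op 20 (replace /o 90): {"e":48,"l":66,"o":90,"pft":46,"rgn":97}
After op 21 (add /x 57): {"e":48,"l":66,"o":90,"pft":46,"rgn":97,"x":57}
After op 22 (replace /rgn 43): {"e":48,"l":66,"o":90,"pft":46,"rgn":43,"x":57}
After op 23 (add /ydk 41): {"e":48,"l":66,"o":90,"pft":46,"rgn":43,"x":57,"ydk":41}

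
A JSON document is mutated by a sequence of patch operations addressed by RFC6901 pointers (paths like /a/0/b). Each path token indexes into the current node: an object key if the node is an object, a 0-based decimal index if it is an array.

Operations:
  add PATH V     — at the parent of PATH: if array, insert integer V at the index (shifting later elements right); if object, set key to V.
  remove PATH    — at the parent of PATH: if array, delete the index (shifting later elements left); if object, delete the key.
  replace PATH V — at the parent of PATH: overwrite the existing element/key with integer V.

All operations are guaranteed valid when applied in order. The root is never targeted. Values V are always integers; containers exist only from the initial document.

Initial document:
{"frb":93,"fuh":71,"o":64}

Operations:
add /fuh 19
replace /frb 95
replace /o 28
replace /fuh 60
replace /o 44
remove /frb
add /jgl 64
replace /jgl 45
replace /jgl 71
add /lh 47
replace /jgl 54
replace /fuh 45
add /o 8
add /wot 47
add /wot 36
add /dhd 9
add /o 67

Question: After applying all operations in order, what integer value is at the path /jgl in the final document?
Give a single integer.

Answer: 54

Derivation:
After op 1 (add /fuh 19): {"frb":93,"fuh":19,"o":64}
After op 2 (replace /frb 95): {"frb":95,"fuh":19,"o":64}
After op 3 (replace /o 28): {"frb":95,"fuh":19,"o":28}
After op 4 (replace /fuh 60): {"frb":95,"fuh":60,"o":28}
After op 5 (replace /o 44): {"frb":95,"fuh":60,"o":44}
After op 6 (remove /frb): {"fuh":60,"o":44}
After op 7 (add /jgl 64): {"fuh":60,"jgl":64,"o":44}
After op 8 (replace /jgl 45): {"fuh":60,"jgl":45,"o":44}
After op 9 (replace /jgl 71): {"fuh":60,"jgl":71,"o":44}
After op 10 (add /lh 47): {"fuh":60,"jgl":71,"lh":47,"o":44}
After op 11 (replace /jgl 54): {"fuh":60,"jgl":54,"lh":47,"o":44}
After op 12 (replace /fuh 45): {"fuh":45,"jgl":54,"lh":47,"o":44}
After op 13 (add /o 8): {"fuh":45,"jgl":54,"lh":47,"o":8}
After op 14 (add /wot 47): {"fuh":45,"jgl":54,"lh":47,"o":8,"wot":47}
After op 15 (add /wot 36): {"fuh":45,"jgl":54,"lh":47,"o":8,"wot":36}
After op 16 (add /dhd 9): {"dhd":9,"fuh":45,"jgl":54,"lh":47,"o":8,"wot":36}
After op 17 (add /o 67): {"dhd":9,"fuh":45,"jgl":54,"lh":47,"o":67,"wot":36}
Value at /jgl: 54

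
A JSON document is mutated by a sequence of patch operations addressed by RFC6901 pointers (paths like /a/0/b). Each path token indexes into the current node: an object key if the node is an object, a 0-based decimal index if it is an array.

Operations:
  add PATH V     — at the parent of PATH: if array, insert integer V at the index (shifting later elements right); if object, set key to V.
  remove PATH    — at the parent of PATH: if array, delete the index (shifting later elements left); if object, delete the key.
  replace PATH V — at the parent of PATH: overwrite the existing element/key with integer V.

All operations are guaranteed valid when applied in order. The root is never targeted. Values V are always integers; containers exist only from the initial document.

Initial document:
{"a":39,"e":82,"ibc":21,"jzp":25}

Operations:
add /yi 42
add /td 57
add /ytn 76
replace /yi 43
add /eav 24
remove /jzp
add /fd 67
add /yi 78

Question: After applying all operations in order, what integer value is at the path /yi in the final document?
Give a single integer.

After op 1 (add /yi 42): {"a":39,"e":82,"ibc":21,"jzp":25,"yi":42}
After op 2 (add /td 57): {"a":39,"e":82,"ibc":21,"jzp":25,"td":57,"yi":42}
After op 3 (add /ytn 76): {"a":39,"e":82,"ibc":21,"jzp":25,"td":57,"yi":42,"ytn":76}
After op 4 (replace /yi 43): {"a":39,"e":82,"ibc":21,"jzp":25,"td":57,"yi":43,"ytn":76}
After op 5 (add /eav 24): {"a":39,"e":82,"eav":24,"ibc":21,"jzp":25,"td":57,"yi":43,"ytn":76}
After op 6 (remove /jzp): {"a":39,"e":82,"eav":24,"ibc":21,"td":57,"yi":43,"ytn":76}
After op 7 (add /fd 67): {"a":39,"e":82,"eav":24,"fd":67,"ibc":21,"td":57,"yi":43,"ytn":76}
After op 8 (add /yi 78): {"a":39,"e":82,"eav":24,"fd":67,"ibc":21,"td":57,"yi":78,"ytn":76}
Value at /yi: 78

Answer: 78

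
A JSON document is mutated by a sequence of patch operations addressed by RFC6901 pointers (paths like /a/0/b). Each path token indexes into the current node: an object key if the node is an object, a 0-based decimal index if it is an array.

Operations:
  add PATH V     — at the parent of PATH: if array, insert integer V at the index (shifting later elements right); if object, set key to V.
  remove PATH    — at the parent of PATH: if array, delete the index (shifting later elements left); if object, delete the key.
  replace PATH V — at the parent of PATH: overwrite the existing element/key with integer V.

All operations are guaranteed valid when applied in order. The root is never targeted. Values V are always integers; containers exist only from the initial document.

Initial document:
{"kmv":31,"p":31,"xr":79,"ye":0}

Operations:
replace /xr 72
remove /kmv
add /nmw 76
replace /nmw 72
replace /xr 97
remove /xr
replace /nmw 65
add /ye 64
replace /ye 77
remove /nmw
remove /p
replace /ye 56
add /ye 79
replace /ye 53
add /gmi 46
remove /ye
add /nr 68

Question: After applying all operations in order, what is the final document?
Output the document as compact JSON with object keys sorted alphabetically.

After op 1 (replace /xr 72): {"kmv":31,"p":31,"xr":72,"ye":0}
After op 2 (remove /kmv): {"p":31,"xr":72,"ye":0}
After op 3 (add /nmw 76): {"nmw":76,"p":31,"xr":72,"ye":0}
After op 4 (replace /nmw 72): {"nmw":72,"p":31,"xr":72,"ye":0}
After op 5 (replace /xr 97): {"nmw":72,"p":31,"xr":97,"ye":0}
After op 6 (remove /xr): {"nmw":72,"p":31,"ye":0}
After op 7 (replace /nmw 65): {"nmw":65,"p":31,"ye":0}
After op 8 (add /ye 64): {"nmw":65,"p":31,"ye":64}
After op 9 (replace /ye 77): {"nmw":65,"p":31,"ye":77}
After op 10 (remove /nmw): {"p":31,"ye":77}
After op 11 (remove /p): {"ye":77}
After op 12 (replace /ye 56): {"ye":56}
After op 13 (add /ye 79): {"ye":79}
After op 14 (replace /ye 53): {"ye":53}
After op 15 (add /gmi 46): {"gmi":46,"ye":53}
After op 16 (remove /ye): {"gmi":46}
After op 17 (add /nr 68): {"gmi":46,"nr":68}

Answer: {"gmi":46,"nr":68}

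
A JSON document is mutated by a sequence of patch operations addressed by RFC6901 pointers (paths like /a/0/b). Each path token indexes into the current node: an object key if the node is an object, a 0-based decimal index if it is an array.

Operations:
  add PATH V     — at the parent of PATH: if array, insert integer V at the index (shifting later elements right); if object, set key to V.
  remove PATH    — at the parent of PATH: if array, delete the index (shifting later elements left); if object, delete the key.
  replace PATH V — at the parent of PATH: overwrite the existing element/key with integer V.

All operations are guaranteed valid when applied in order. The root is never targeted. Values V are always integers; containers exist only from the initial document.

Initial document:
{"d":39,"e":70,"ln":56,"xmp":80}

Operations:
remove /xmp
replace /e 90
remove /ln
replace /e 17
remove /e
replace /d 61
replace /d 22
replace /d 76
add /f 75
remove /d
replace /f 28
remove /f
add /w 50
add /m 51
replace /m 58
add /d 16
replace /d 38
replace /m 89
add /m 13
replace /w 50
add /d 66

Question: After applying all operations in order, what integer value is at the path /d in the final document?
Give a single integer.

Answer: 66

Derivation:
After op 1 (remove /xmp): {"d":39,"e":70,"ln":56}
After op 2 (replace /e 90): {"d":39,"e":90,"ln":56}
After op 3 (remove /ln): {"d":39,"e":90}
After op 4 (replace /e 17): {"d":39,"e":17}
After op 5 (remove /e): {"d":39}
After op 6 (replace /d 61): {"d":61}
After op 7 (replace /d 22): {"d":22}
After op 8 (replace /d 76): {"d":76}
After op 9 (add /f 75): {"d":76,"f":75}
After op 10 (remove /d): {"f":75}
After op 11 (replace /f 28): {"f":28}
After op 12 (remove /f): {}
After op 13 (add /w 50): {"w":50}
After op 14 (add /m 51): {"m":51,"w":50}
After op 15 (replace /m 58): {"m":58,"w":50}
After op 16 (add /d 16): {"d":16,"m":58,"w":50}
After op 17 (replace /d 38): {"d":38,"m":58,"w":50}
After op 18 (replace /m 89): {"d":38,"m":89,"w":50}
After op 19 (add /m 13): {"d":38,"m":13,"w":50}
After op 20 (replace /w 50): {"d":38,"m":13,"w":50}
After op 21 (add /d 66): {"d":66,"m":13,"w":50}
Value at /d: 66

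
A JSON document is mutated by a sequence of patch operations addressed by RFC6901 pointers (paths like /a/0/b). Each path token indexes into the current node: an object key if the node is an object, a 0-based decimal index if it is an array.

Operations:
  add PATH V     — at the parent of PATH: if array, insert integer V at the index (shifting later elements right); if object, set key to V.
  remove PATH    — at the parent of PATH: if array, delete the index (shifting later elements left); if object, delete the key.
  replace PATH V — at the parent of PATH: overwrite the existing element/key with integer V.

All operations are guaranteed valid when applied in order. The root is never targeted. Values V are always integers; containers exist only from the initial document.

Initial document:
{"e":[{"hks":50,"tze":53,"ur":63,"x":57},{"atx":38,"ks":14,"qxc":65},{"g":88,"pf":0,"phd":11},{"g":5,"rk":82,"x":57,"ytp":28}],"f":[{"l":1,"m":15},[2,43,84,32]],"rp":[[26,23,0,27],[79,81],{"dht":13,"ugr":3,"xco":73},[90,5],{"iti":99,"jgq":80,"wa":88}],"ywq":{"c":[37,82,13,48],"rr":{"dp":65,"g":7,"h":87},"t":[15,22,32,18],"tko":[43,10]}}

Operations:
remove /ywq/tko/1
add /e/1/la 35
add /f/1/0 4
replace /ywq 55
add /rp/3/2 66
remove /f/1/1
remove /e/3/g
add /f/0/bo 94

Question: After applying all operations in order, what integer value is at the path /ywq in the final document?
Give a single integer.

After op 1 (remove /ywq/tko/1): {"e":[{"hks":50,"tze":53,"ur":63,"x":57},{"atx":38,"ks":14,"qxc":65},{"g":88,"pf":0,"phd":11},{"g":5,"rk":82,"x":57,"ytp":28}],"f":[{"l":1,"m":15},[2,43,84,32]],"rp":[[26,23,0,27],[79,81],{"dht":13,"ugr":3,"xco":73},[90,5],{"iti":99,"jgq":80,"wa":88}],"ywq":{"c":[37,82,13,48],"rr":{"dp":65,"g":7,"h":87},"t":[15,22,32,18],"tko":[43]}}
After op 2 (add /e/1/la 35): {"e":[{"hks":50,"tze":53,"ur":63,"x":57},{"atx":38,"ks":14,"la":35,"qxc":65},{"g":88,"pf":0,"phd":11},{"g":5,"rk":82,"x":57,"ytp":28}],"f":[{"l":1,"m":15},[2,43,84,32]],"rp":[[26,23,0,27],[79,81],{"dht":13,"ugr":3,"xco":73},[90,5],{"iti":99,"jgq":80,"wa":88}],"ywq":{"c":[37,82,13,48],"rr":{"dp":65,"g":7,"h":87},"t":[15,22,32,18],"tko":[43]}}
After op 3 (add /f/1/0 4): {"e":[{"hks":50,"tze":53,"ur":63,"x":57},{"atx":38,"ks":14,"la":35,"qxc":65},{"g":88,"pf":0,"phd":11},{"g":5,"rk":82,"x":57,"ytp":28}],"f":[{"l":1,"m":15},[4,2,43,84,32]],"rp":[[26,23,0,27],[79,81],{"dht":13,"ugr":3,"xco":73},[90,5],{"iti":99,"jgq":80,"wa":88}],"ywq":{"c":[37,82,13,48],"rr":{"dp":65,"g":7,"h":87},"t":[15,22,32,18],"tko":[43]}}
After op 4 (replace /ywq 55): {"e":[{"hks":50,"tze":53,"ur":63,"x":57},{"atx":38,"ks":14,"la":35,"qxc":65},{"g":88,"pf":0,"phd":11},{"g":5,"rk":82,"x":57,"ytp":28}],"f":[{"l":1,"m":15},[4,2,43,84,32]],"rp":[[26,23,0,27],[79,81],{"dht":13,"ugr":3,"xco":73},[90,5],{"iti":99,"jgq":80,"wa":88}],"ywq":55}
After op 5 (add /rp/3/2 66): {"e":[{"hks":50,"tze":53,"ur":63,"x":57},{"atx":38,"ks":14,"la":35,"qxc":65},{"g":88,"pf":0,"phd":11},{"g":5,"rk":82,"x":57,"ytp":28}],"f":[{"l":1,"m":15},[4,2,43,84,32]],"rp":[[26,23,0,27],[79,81],{"dht":13,"ugr":3,"xco":73},[90,5,66],{"iti":99,"jgq":80,"wa":88}],"ywq":55}
After op 6 (remove /f/1/1): {"e":[{"hks":50,"tze":53,"ur":63,"x":57},{"atx":38,"ks":14,"la":35,"qxc":65},{"g":88,"pf":0,"phd":11},{"g":5,"rk":82,"x":57,"ytp":28}],"f":[{"l":1,"m":15},[4,43,84,32]],"rp":[[26,23,0,27],[79,81],{"dht":13,"ugr":3,"xco":73},[90,5,66],{"iti":99,"jgq":80,"wa":88}],"ywq":55}
After op 7 (remove /e/3/g): {"e":[{"hks":50,"tze":53,"ur":63,"x":57},{"atx":38,"ks":14,"la":35,"qxc":65},{"g":88,"pf":0,"phd":11},{"rk":82,"x":57,"ytp":28}],"f":[{"l":1,"m":15},[4,43,84,32]],"rp":[[26,23,0,27],[79,81],{"dht":13,"ugr":3,"xco":73},[90,5,66],{"iti":99,"jgq":80,"wa":88}],"ywq":55}
After op 8 (add /f/0/bo 94): {"e":[{"hks":50,"tze":53,"ur":63,"x":57},{"atx":38,"ks":14,"la":35,"qxc":65},{"g":88,"pf":0,"phd":11},{"rk":82,"x":57,"ytp":28}],"f":[{"bo":94,"l":1,"m":15},[4,43,84,32]],"rp":[[26,23,0,27],[79,81],{"dht":13,"ugr":3,"xco":73},[90,5,66],{"iti":99,"jgq":80,"wa":88}],"ywq":55}
Value at /ywq: 55

Answer: 55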